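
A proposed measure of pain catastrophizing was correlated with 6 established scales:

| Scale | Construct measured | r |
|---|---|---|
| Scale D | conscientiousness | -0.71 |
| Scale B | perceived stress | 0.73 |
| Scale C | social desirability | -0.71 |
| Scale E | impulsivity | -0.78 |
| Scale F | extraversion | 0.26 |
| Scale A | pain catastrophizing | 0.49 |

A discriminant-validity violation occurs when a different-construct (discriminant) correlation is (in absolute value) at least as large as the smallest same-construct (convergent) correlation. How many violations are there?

Convergent (same construct = pain catastrophizing): Scale A.
Smallest convergent = 0.49. Discriminant |r|: 0.71, 0.73, 0.71, 0.78, 0.26; count ≥ 0.49 → 4.

4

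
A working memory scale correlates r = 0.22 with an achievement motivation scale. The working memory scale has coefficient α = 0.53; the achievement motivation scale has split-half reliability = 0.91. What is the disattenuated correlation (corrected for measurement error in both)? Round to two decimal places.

r_true = r_obs / √(r_xx · r_yy) = 0.22 / √(0.53 × 0.91) = 0.22 / √0.4823 = 0.22 / 0.6945 ≈ 0.32.

0.32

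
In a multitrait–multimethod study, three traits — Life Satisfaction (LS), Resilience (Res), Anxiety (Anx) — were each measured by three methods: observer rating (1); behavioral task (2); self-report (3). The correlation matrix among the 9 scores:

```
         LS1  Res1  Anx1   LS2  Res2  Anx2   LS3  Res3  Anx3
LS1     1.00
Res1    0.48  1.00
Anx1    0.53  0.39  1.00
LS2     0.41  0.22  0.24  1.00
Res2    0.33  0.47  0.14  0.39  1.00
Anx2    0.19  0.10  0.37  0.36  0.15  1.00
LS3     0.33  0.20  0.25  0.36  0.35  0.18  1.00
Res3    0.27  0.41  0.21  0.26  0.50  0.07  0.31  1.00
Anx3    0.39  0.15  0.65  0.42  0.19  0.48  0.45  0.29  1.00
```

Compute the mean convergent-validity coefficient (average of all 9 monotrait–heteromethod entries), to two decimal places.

0.44

Convergent values: 0.41, 0.33, 0.36, 0.47, 0.41, 0.50, 0.37, 0.65, 0.48; mean = 3.98/9 = 0.44.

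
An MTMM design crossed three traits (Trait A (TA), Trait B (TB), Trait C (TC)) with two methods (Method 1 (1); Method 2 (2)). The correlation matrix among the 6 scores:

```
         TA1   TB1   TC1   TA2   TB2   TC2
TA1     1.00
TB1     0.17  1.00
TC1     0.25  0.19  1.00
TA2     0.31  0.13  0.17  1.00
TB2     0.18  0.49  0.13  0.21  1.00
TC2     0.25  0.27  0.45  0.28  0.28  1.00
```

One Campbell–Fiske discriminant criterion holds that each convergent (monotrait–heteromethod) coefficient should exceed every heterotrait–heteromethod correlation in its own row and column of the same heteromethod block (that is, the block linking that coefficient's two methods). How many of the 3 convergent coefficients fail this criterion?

0

Convergent coefficients and their comparison sets:
TA (methods 1·2): 0.31 vs {0.18, 0.13, 0.25, 0.17} → pass.
TB (methods 1·2): 0.49 vs {0.13, 0.18, 0.27, 0.13} → pass.
TC (methods 1·2): 0.45 vs {0.17, 0.25, 0.13, 0.27} → pass.
0 of 3 fail.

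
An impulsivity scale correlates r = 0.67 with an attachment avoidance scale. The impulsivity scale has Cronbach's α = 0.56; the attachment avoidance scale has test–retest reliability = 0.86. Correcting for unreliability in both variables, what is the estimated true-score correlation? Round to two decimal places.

0.97

r_true = r_obs / √(r_xx · r_yy) = 0.67 / √(0.56 × 0.86) = 0.67 / √0.4816 = 0.67 / 0.6940 ≈ 0.97.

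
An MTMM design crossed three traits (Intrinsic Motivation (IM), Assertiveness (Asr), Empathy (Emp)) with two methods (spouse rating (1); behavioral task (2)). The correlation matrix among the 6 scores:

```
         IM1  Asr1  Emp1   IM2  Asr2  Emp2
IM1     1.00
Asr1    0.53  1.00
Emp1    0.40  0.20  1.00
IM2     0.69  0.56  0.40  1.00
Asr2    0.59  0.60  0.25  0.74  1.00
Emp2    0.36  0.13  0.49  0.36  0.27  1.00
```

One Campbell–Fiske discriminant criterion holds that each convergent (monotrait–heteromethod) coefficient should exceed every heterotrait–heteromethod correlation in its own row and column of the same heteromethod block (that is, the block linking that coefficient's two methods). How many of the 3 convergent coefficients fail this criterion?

0

Each convergent coefficient versus the relevant comparison correlations:
IM (methods 1·2): 0.69 vs {0.59, 0.56, 0.36, 0.40} → pass.
Asr (methods 1·2): 0.60 vs {0.56, 0.59, 0.13, 0.25} → pass.
Emp (methods 1·2): 0.49 vs {0.40, 0.36, 0.25, 0.13} → pass.
0 of 3 fail.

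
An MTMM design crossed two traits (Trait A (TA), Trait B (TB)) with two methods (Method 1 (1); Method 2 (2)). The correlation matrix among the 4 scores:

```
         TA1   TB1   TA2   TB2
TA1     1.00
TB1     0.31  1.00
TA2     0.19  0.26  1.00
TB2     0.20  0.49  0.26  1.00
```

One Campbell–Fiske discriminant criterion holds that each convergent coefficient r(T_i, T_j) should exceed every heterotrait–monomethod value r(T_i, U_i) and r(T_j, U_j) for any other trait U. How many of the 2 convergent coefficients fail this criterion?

1

Convergent coefficients and their comparison sets:
TA (methods 1·2): 0.19 vs {0.31, 0.26} → fail.
TB (methods 1·2): 0.49 vs {0.31, 0.26} → pass.
1 of 2 fail.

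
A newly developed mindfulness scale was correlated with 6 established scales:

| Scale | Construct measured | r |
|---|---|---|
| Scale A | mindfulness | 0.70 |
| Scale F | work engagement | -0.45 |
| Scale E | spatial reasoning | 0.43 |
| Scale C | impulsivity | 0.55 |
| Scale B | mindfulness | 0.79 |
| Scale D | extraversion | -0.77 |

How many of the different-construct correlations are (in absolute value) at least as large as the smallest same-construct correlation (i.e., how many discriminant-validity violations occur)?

1

Convergent (same construct = mindfulness): Scale A, Scale B.
Smallest convergent = 0.70. Discriminant |r|: 0.45, 0.43, 0.55, 0.77; count ≥ 0.70 → 1.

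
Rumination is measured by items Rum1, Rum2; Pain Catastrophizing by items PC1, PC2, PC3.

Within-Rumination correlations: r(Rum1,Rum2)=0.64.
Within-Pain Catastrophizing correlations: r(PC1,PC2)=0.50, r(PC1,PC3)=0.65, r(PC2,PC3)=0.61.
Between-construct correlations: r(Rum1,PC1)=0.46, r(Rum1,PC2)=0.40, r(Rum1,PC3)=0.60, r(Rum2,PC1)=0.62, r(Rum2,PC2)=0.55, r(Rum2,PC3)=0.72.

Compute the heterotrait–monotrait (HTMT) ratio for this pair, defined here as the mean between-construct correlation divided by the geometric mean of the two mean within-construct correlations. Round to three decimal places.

0.911

Mean between = 3.35/6 = 0.5583.
Mean within-Rum = 0.64/1 = 0.6400; mean within-PC = 1.76/3 = 0.5867.
Geometric mean = √(0.6400 × 0.5867) = 0.6128.
HTMT = 0.5583 / 0.6128 = 0.911.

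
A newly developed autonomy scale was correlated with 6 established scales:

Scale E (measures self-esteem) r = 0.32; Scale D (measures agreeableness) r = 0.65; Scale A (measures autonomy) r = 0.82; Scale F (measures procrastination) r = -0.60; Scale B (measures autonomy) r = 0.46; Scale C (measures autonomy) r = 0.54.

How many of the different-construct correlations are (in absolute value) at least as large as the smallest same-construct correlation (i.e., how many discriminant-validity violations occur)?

2

Convergent (same construct = autonomy): Scale A, Scale B, Scale C.
Smallest convergent = 0.46. Discriminant |r|: 0.32, 0.65, 0.60; count ≥ 0.46 → 2.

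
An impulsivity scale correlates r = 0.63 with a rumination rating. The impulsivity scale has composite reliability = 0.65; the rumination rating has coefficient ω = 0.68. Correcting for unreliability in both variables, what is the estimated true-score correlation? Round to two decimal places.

0.95

r_true = r_obs / √(r_xx · r_yy) = 0.63 / √(0.65 × 0.68) = 0.63 / √0.4420 = 0.63 / 0.6648 ≈ 0.95.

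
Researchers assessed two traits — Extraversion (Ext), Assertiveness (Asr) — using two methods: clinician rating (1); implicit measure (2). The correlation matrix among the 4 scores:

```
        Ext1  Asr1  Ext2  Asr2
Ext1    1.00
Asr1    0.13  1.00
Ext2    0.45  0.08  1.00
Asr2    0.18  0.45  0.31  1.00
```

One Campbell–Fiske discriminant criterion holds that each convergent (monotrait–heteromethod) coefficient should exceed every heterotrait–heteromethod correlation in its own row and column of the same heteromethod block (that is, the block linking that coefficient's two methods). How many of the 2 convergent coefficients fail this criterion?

0

Convergent coefficients and their comparison sets:
Ext (methods 1·2): 0.45 vs {0.18, 0.08} → pass.
Asr (methods 1·2): 0.45 vs {0.08, 0.18} → pass.
0 of 2 fail.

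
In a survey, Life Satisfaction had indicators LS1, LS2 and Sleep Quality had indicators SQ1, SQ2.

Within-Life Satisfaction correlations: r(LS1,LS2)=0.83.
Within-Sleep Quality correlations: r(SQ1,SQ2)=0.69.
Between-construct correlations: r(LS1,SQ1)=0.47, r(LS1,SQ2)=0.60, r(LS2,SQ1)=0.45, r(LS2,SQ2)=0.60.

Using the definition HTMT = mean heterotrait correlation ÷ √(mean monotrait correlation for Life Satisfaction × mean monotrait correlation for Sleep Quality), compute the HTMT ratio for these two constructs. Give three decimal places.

0.700

Mean heterotrait r = 2.12/4 = 0.5300.
Mean within-LS = 0.83/1 = 0.8300; mean within-SQ = 0.69/1 = 0.6900.
Geometric mean = √(0.8300 × 0.6900) = 0.7568.
HTMT = 0.5300 / 0.7568 = 0.700.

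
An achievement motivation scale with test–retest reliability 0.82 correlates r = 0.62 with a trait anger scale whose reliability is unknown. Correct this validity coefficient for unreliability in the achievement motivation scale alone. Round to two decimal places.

Single correction: r_c = r_obs / √r_xx = 0.62 / √0.82 = 0.62 / 0.9055 ≈ 0.68.

0.68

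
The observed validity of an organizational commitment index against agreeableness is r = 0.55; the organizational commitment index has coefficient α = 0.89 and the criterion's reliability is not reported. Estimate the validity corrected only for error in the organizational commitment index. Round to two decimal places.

0.58

Single correction: r_c = r_obs / √r_xx = 0.55 / √0.89 = 0.55 / 0.9434 ≈ 0.58.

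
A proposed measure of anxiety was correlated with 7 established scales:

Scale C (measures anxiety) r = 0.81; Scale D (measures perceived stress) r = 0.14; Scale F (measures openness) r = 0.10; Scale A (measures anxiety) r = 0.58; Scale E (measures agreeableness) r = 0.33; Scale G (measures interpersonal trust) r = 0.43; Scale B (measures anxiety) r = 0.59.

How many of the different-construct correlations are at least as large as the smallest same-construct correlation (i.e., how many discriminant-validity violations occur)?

0

Convergent (same construct = anxiety): Scale C, Scale A, Scale B.
Smallest convergent = 0.58. Discriminant values: 0.14, 0.10, 0.33, 0.43; count ≥ 0.58 → 0.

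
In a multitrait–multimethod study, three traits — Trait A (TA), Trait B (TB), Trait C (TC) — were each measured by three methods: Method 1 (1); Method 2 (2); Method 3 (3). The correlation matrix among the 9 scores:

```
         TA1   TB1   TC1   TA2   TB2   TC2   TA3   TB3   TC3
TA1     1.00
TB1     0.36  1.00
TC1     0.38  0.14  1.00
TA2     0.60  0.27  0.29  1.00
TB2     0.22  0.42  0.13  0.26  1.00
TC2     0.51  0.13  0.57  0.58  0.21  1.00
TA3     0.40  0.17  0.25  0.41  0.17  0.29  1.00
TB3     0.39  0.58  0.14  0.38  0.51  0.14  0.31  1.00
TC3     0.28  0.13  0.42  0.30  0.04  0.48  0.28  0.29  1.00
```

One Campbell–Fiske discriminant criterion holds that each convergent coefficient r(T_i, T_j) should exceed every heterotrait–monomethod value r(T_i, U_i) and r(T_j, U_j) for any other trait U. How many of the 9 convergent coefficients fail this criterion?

Checking each validity diagonal entry against its comparison values:
TA (methods 1·2): 0.60 vs {0.36, 0.26, 0.38, 0.58} → pass.
TA (methods 1·3): 0.40 vs {0.36, 0.31, 0.38, 0.28} → pass.
TA (methods 2·3): 0.41 vs {0.26, 0.31, 0.58, 0.28} → fail.
TB (methods 1·2): 0.42 vs {0.36, 0.26, 0.14, 0.21} → pass.
TB (methods 1·3): 0.58 vs {0.36, 0.31, 0.14, 0.29} → pass.
TB (methods 2·3): 0.51 vs {0.26, 0.31, 0.21, 0.29} → pass.
TC (methods 1·2): 0.57 vs {0.38, 0.58, 0.14, 0.21} → fail.
TC (methods 1·3): 0.42 vs {0.38, 0.28, 0.14, 0.29} → pass.
TC (methods 2·3): 0.48 vs {0.58, 0.28, 0.21, 0.29} → fail.
3 of 9 fail.

3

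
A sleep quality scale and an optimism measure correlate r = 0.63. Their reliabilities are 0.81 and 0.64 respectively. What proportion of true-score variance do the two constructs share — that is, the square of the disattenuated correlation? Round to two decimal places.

0.77

Disattenuated r = 0.63 / √(0.81 × 0.64) = 0.63 / 0.7200 = 0.8750.
Shared true-score variance = 0.8750² = 0.7656 ≈ 0.77.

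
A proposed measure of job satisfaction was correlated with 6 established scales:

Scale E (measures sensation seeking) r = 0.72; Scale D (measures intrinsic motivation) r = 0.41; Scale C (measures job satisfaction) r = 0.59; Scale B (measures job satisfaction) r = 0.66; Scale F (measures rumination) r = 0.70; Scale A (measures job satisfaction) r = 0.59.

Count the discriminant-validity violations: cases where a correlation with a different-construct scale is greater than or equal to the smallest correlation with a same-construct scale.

2

Convergent (same construct = job satisfaction): Scale C, Scale B, Scale A.
Smallest convergent = 0.59. Discriminant values: 0.72, 0.41, 0.70; count ≥ 0.59 → 2.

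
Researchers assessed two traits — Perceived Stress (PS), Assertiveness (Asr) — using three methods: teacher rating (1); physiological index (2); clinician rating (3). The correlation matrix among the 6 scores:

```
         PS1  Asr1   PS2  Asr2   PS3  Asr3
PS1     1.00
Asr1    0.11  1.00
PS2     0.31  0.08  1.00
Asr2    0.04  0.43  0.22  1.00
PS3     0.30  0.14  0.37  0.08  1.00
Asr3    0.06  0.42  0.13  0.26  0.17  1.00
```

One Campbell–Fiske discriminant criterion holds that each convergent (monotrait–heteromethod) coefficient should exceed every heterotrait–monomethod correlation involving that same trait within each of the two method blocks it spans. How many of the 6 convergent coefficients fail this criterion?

0

Checking each validity diagonal entry against its comparison values:
PS (methods 1·2): 0.31 vs {0.11, 0.22} → pass.
PS (methods 1·3): 0.30 vs {0.11, 0.17} → pass.
PS (methods 2·3): 0.37 vs {0.22, 0.17} → pass.
Asr (methods 1·2): 0.43 vs {0.11, 0.22} → pass.
Asr (methods 1·3): 0.42 vs {0.11, 0.17} → pass.
Asr (methods 2·3): 0.26 vs {0.22, 0.17} → pass.
0 of 6 fail.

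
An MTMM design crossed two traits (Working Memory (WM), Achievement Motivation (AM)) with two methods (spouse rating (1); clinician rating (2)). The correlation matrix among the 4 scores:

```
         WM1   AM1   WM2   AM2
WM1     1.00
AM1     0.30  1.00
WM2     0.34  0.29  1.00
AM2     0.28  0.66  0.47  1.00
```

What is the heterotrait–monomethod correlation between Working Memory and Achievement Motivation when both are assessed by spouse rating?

0.30

Different traits, same method: r(WM1, AM1) = 0.30.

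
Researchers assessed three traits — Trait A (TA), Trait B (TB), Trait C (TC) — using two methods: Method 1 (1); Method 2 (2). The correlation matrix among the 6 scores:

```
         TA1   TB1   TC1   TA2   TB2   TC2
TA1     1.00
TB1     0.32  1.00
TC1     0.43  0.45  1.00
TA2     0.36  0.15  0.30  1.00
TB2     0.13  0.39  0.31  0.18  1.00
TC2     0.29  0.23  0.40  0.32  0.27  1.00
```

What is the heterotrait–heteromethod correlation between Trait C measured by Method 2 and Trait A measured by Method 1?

Different traits and methods: r(TC2, TA1) = 0.29.

0.29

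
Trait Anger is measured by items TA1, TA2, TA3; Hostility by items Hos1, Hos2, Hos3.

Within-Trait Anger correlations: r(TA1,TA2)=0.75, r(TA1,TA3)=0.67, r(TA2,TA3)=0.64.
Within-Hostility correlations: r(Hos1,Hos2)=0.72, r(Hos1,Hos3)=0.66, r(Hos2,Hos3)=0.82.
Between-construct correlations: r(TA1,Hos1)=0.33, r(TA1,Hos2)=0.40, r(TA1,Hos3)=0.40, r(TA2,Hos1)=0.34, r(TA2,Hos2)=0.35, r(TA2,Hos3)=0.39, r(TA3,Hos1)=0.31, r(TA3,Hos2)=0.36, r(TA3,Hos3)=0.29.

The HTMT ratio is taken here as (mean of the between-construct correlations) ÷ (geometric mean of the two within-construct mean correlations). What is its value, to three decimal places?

Mean heterotrait r = 3.17/9 = 0.3522.
Mean within-TA = 2.06/3 = 0.6867; mean within-Hos = 2.20/3 = 0.7333.
Geometric mean = √(0.6867 × 0.7333) = 0.7096.
HTMT = 0.3522 / 0.7096 = 0.496.

0.496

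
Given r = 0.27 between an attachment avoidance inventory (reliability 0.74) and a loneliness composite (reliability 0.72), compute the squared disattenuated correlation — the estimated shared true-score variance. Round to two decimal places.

0.14

Disattenuated r = 0.27 / √(0.74 × 0.72) = 0.27 / 0.7299 = 0.3699.
Shared true-score variance = 0.3699² = 0.1368 ≈ 0.14.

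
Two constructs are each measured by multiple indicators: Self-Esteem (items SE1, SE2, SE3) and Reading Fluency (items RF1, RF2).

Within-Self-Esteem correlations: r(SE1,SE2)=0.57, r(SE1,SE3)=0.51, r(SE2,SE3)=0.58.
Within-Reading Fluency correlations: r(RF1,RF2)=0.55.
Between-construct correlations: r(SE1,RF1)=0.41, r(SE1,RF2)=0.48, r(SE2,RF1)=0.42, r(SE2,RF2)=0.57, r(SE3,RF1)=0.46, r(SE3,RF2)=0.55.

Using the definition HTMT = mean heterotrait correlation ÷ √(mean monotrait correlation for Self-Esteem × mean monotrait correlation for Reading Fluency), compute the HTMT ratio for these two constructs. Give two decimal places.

0.87

Mean heterotrait r = 2.89/6 = 0.4817.
Mean within-SE = 1.66/3 = 0.5533; mean within-RF = 0.55/1 = 0.5500.
Geometric mean = √(0.5533 × 0.5500) = 0.5516.
HTMT = 0.4817 / 0.5516 = 0.87.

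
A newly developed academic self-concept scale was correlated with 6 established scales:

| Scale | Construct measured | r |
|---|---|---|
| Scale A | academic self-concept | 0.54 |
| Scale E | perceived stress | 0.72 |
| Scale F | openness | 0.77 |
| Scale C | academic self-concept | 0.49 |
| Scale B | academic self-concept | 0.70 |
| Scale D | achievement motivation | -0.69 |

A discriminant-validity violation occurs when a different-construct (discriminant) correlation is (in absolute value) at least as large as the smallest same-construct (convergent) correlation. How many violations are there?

3

Convergent (same construct = academic self-concept): Scale A, Scale C, Scale B.
Smallest convergent = 0.49. Discriminant |r|: 0.72, 0.77, 0.69; count ≥ 0.49 → 3.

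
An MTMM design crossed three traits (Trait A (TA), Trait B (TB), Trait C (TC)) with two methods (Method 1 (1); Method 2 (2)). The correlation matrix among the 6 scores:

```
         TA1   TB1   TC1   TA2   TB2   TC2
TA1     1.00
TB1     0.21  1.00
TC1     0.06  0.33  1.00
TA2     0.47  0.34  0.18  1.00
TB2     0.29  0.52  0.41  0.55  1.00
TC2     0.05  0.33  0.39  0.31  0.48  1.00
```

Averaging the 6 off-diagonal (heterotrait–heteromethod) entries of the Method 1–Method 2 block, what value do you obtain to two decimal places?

0.27

HTHM values (method 1 × method 2): 0.29, 0.05, 0.34, 0.33, 0.18, 0.41; mean = 1.60/6 = 0.27.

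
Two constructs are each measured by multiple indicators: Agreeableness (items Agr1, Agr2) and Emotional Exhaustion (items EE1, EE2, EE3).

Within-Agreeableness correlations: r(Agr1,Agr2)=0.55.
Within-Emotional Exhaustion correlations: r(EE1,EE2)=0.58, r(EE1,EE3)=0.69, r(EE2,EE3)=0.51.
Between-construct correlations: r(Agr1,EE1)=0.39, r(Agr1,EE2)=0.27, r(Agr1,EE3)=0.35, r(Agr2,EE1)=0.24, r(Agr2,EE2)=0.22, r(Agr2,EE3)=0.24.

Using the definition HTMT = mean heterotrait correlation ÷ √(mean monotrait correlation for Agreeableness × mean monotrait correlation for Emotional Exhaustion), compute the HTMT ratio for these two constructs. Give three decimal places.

Mean between = 1.71/6 = 0.2850.
Mean within-Agr = 0.55/1 = 0.5500; mean within-EE = 1.78/3 = 0.5933.
Geometric mean = √(0.5500 × 0.5933) = 0.5712.
HTMT = 0.2850 / 0.5712 = 0.499.

0.499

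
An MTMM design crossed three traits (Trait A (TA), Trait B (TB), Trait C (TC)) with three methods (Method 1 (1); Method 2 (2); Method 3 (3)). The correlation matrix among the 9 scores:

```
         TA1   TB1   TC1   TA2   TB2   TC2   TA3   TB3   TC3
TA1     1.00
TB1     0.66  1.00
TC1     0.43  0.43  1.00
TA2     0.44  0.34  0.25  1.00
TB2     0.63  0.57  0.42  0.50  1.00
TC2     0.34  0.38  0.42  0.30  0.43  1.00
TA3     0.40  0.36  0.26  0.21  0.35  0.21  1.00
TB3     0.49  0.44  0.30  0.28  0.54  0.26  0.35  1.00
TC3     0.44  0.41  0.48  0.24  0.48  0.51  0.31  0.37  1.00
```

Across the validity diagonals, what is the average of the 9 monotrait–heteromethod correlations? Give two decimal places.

Convergent values: 0.44, 0.40, 0.21, 0.57, 0.44, 0.54, 0.42, 0.48, 0.51; mean = 4.01/9 = 0.45.

0.45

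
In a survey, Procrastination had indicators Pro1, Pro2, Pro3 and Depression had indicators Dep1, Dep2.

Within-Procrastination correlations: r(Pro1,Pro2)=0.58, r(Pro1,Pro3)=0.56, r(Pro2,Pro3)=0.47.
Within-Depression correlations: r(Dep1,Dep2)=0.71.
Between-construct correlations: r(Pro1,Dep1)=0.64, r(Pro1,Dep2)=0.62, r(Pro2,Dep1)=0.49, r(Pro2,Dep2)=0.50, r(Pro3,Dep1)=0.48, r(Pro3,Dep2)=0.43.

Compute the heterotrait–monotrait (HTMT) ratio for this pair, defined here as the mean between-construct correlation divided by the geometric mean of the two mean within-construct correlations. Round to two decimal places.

Between-construct mean = 3.16/6 = 0.5267.
Mean within-Pro = 1.61/3 = 0.5367; mean within-Dep = 0.71/1 = 0.7100.
Geometric mean = √(0.5367 × 0.7100) = 0.6173.
HTMT = 0.5267 / 0.6173 = 0.85.

0.85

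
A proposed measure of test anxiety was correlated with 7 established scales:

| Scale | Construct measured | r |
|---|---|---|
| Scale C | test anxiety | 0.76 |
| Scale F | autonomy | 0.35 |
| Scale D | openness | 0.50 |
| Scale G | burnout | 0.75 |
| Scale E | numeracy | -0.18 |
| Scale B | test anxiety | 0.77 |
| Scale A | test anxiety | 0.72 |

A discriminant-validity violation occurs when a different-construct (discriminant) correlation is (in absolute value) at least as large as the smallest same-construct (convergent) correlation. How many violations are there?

1

Convergent (same construct = test anxiety): Scale C, Scale B, Scale A.
Smallest convergent = 0.72. Discriminant |r|: 0.35, 0.50, 0.75, 0.18; count ≥ 0.72 → 1.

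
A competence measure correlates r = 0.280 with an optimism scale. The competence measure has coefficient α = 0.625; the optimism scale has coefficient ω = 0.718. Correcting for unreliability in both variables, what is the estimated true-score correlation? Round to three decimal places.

r_true = r_obs / √(r_xx · r_yy) = 0.280 / √(0.625 × 0.718) = 0.280 / √0.448750 = 0.280 / 0.6699 ≈ 0.418.

0.418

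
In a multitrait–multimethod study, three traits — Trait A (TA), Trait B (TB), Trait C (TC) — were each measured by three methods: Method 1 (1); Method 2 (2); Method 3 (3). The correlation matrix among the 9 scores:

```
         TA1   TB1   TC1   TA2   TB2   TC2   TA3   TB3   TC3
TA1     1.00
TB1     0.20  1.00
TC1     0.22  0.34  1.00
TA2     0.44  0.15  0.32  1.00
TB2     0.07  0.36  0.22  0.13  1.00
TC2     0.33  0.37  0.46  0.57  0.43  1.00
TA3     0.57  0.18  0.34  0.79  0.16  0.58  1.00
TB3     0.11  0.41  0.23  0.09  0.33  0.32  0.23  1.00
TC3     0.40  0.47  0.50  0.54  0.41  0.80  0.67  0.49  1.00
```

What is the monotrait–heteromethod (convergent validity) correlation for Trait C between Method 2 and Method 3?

0.80

Same trait (TC), different methods: r(TC2, TC3) = 0.80.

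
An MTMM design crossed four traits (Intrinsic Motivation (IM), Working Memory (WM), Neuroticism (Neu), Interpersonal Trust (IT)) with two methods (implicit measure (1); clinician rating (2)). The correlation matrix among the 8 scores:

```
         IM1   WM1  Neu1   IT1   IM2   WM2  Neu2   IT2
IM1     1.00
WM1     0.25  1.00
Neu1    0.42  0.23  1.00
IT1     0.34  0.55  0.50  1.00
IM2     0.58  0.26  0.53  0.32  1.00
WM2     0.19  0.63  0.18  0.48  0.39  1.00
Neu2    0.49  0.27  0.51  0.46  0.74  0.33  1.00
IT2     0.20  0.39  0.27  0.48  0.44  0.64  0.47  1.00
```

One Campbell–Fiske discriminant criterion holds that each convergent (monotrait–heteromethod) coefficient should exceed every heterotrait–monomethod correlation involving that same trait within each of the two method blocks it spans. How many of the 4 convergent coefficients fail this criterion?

4

Convergent coefficients and their comparison sets:
IM (methods 1·2): 0.58 vs {0.25, 0.39, 0.42, 0.74, 0.34, 0.44} → fail.
WM (methods 1·2): 0.63 vs {0.25, 0.39, 0.23, 0.33, 0.55, 0.64} → fail.
Neu (methods 1·2): 0.51 vs {0.42, 0.74, 0.23, 0.33, 0.50, 0.47} → fail.
IT (methods 1·2): 0.48 vs {0.34, 0.44, 0.55, 0.64, 0.50, 0.47} → fail.
4 of 4 fail.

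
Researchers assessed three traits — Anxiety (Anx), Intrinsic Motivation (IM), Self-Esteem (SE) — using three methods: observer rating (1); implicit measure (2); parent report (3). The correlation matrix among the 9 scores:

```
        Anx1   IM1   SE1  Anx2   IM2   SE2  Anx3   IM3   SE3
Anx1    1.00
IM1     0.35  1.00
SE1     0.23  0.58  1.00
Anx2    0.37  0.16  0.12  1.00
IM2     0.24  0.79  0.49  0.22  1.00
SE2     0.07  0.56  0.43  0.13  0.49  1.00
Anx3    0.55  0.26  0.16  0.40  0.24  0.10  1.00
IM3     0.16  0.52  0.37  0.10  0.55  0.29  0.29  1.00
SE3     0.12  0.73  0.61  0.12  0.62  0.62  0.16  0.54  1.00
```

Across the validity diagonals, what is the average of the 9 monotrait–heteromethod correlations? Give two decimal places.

Convergent values: 0.37, 0.55, 0.40, 0.79, 0.52, 0.55, 0.43, 0.61, 0.62; mean = 4.84/9 = 0.54.

0.54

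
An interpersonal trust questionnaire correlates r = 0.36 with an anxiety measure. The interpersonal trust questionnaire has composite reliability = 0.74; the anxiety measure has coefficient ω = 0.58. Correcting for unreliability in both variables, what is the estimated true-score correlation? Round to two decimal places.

0.55

r_true = r_obs / √(r_xx · r_yy) = 0.36 / √(0.74 × 0.58) = 0.36 / √0.4292 = 0.36 / 0.6551 ≈ 0.55.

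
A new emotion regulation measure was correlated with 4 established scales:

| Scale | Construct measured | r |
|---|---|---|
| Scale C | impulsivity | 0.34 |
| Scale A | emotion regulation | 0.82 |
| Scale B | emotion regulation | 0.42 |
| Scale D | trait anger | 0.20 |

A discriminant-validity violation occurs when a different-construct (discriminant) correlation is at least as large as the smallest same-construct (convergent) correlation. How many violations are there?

0

Convergent (same construct = emotion regulation): Scale A, Scale B.
Smallest convergent = 0.42. Discriminant values: 0.34, 0.20; count ≥ 0.42 → 0.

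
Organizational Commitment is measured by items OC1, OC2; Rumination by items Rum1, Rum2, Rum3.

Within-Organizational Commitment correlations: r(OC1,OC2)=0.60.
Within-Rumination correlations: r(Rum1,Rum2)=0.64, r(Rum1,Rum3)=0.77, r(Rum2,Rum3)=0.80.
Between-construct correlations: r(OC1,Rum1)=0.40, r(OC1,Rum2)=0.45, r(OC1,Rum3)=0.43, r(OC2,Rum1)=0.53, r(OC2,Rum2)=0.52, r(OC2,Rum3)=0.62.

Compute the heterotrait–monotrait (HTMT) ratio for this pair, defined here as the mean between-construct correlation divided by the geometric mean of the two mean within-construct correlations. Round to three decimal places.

0.740

Between-construct mean = 2.95/6 = 0.4917.
Mean within-OC = 0.60/1 = 0.6000; mean within-Rum = 2.21/3 = 0.7367.
Geometric mean = √(0.6000 × 0.7367) = 0.6648.
HTMT = 0.4917 / 0.6648 = 0.740.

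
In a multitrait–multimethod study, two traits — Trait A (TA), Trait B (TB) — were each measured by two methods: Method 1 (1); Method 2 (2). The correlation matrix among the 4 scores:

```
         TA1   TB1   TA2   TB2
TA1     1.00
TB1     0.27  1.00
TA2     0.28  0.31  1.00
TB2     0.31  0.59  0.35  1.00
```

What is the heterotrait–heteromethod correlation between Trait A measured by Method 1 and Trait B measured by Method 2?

Different traits and methods: r(TA1, TB2) = 0.31.

0.31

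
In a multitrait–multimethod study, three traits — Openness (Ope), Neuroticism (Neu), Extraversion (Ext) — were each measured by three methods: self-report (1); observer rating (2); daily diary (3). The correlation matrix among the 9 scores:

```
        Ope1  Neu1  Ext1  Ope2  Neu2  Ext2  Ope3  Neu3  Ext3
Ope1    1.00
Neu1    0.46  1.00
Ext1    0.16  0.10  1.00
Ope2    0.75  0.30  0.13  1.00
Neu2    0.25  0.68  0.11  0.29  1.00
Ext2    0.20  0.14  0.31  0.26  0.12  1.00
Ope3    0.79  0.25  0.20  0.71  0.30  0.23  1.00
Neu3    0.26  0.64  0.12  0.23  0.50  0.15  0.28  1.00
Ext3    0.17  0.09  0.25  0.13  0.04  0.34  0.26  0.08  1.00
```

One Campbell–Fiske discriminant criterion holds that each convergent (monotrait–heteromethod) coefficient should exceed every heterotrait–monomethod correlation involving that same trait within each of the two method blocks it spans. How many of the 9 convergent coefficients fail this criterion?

1

Each convergent coefficient versus the relevant comparison correlations:
Ope (methods 1·2): 0.75 vs {0.46, 0.29, 0.16, 0.26} → pass.
Ope (methods 1·3): 0.79 vs {0.46, 0.28, 0.16, 0.26} → pass.
Ope (methods 2·3): 0.71 vs {0.29, 0.28, 0.26, 0.26} → pass.
Neu (methods 1·2): 0.68 vs {0.46, 0.29, 0.10, 0.12} → pass.
Neu (methods 1·3): 0.64 vs {0.46, 0.28, 0.10, 0.08} → pass.
Neu (methods 2·3): 0.50 vs {0.29, 0.28, 0.12, 0.08} → pass.
Ext (methods 1·2): 0.31 vs {0.16, 0.26, 0.10, 0.12} → pass.
Ext (methods 1·3): 0.25 vs {0.16, 0.26, 0.10, 0.08} → fail.
Ext (methods 2·3): 0.34 vs {0.26, 0.26, 0.12, 0.08} → pass.
1 of 9 fail.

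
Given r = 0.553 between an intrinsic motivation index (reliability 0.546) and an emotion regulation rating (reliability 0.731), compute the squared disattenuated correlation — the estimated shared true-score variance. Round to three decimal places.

Disattenuated r = 0.553 / √(0.546 × 0.731) = 0.553 / 0.6318 = 0.8753.
Shared true-score variance = 0.8753² = 0.7662 ≈ 0.766.

0.766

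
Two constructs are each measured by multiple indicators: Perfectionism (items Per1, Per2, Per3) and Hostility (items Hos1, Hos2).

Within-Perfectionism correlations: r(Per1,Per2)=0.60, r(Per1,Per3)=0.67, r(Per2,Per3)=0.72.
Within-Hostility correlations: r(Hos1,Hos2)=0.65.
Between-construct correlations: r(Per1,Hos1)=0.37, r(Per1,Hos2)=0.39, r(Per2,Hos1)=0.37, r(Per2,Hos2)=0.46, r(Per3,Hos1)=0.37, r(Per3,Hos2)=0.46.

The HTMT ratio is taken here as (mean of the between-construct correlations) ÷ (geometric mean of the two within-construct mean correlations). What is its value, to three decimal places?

Between-construct mean = 2.42/6 = 0.4033.
Mean within-Per = 1.99/3 = 0.6633; mean within-Hos = 0.65/1 = 0.6500.
Geometric mean = √(0.6633 × 0.6500) = 0.6566.
HTMT = 0.4033 / 0.6566 = 0.614.

0.614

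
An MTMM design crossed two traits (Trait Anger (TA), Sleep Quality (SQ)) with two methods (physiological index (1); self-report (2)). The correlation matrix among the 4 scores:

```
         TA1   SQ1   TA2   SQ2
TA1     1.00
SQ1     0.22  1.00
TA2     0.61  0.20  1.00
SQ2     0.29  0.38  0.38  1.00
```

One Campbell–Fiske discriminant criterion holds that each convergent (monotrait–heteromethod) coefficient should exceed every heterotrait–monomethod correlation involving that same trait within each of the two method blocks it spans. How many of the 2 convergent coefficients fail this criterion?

1

Convergent coefficients and their comparison sets:
TA (methods 1·2): 0.61 vs {0.22, 0.38} → pass.
SQ (methods 1·2): 0.38 vs {0.22, 0.38} → fail.
1 of 2 fail.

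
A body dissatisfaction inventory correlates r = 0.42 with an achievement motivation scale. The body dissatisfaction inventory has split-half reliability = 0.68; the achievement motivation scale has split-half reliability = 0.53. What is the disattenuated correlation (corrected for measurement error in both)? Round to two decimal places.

r_true = r_obs / √(r_xx · r_yy) = 0.42 / √(0.68 × 0.53) = 0.42 / √0.3604 = 0.42 / 0.6003 ≈ 0.70.

0.70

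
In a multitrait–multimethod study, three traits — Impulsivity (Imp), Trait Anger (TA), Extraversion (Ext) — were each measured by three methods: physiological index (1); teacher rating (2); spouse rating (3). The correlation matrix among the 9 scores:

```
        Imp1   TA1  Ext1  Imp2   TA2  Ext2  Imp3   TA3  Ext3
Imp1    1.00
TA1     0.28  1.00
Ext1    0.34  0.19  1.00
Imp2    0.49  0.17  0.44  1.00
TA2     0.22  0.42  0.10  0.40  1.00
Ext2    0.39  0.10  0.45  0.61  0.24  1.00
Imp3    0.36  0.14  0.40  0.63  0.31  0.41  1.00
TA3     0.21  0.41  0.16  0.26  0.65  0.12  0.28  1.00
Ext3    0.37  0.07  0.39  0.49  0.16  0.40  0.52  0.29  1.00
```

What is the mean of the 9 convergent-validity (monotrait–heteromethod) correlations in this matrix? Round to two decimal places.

Convergent values: 0.49, 0.36, 0.63, 0.42, 0.41, 0.65, 0.45, 0.39, 0.40; mean = 4.20/9 = 0.47.

0.47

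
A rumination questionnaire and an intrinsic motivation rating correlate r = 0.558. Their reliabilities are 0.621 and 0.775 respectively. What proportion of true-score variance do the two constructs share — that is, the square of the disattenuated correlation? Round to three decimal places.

0.647

Disattenuated r = 0.558 / √(0.621 × 0.775) = 0.558 / 0.6937 = 0.8044.
Shared true-score variance = 0.8044² = 0.6471 ≈ 0.647.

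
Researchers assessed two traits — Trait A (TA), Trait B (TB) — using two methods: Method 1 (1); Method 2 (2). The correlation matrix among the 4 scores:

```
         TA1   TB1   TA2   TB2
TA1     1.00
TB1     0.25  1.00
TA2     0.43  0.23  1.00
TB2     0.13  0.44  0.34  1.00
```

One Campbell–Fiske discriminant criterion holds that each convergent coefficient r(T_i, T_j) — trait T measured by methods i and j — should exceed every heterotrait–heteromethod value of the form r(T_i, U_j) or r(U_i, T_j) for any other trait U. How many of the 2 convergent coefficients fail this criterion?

Checking each validity diagonal entry against its comparison values:
TA (methods 1·2): 0.43 vs {0.13, 0.23} → pass.
TB (methods 1·2): 0.44 vs {0.23, 0.13} → pass.
0 of 2 fail.

0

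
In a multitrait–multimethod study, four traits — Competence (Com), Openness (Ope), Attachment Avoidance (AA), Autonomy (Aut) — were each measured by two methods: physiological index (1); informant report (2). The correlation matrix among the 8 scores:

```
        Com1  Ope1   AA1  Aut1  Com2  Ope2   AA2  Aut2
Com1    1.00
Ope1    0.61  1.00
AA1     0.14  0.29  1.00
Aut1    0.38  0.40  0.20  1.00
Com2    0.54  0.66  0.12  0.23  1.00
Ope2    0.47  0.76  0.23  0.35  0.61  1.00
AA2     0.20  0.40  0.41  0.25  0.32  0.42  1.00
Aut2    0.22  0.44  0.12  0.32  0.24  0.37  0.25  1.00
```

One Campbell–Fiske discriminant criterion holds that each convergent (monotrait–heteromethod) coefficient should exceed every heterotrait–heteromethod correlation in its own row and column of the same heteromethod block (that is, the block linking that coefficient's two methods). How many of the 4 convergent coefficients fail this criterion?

Checking each validity diagonal entry against its comparison values:
Com (methods 1·2): 0.54 vs {0.47, 0.66, 0.20, 0.12, 0.22, 0.23} → fail.
Ope (methods 1·2): 0.76 vs {0.66, 0.47, 0.40, 0.23, 0.44, 0.35} → pass.
AA (methods 1·2): 0.41 vs {0.12, 0.20, 0.23, 0.40, 0.12, 0.25} → pass.
Aut (methods 1·2): 0.32 vs {0.23, 0.22, 0.35, 0.44, 0.25, 0.12} → fail.
2 of 4 fail.

2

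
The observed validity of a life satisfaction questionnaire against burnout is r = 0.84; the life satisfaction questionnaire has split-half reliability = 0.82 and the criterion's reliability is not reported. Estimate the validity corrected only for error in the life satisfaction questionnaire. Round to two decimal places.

Single correction: r_c = r_obs / √r_xx = 0.84 / √0.82 = 0.84 / 0.9055 ≈ 0.93.

0.93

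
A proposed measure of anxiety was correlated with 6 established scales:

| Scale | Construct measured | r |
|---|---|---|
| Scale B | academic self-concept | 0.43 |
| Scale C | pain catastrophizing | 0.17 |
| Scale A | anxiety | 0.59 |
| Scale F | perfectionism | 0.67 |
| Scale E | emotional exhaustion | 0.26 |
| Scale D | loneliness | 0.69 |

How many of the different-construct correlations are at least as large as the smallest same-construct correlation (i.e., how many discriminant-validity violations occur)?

Convergent (same construct = anxiety): Scale A.
Smallest convergent = 0.59. Discriminant values: 0.43, 0.17, 0.67, 0.26, 0.69; count ≥ 0.59 → 2.

2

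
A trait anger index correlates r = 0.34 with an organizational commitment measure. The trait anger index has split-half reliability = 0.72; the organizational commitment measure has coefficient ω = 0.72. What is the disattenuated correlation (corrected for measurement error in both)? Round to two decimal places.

r_true = r_obs / √(r_xx · r_yy) = 0.34 / √(0.72 × 0.72) = 0.34 / √0.5184 = 0.34 / 0.7200 ≈ 0.47.

0.47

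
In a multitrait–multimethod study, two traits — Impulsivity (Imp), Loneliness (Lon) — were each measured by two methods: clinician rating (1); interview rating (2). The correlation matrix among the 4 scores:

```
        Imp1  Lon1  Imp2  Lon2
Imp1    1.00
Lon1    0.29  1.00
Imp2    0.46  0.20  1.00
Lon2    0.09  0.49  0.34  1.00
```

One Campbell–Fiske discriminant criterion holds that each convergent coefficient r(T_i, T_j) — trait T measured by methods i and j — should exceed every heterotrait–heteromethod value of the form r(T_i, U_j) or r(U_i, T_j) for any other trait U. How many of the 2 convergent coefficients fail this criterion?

Checking each validity diagonal entry against its comparison values:
Imp (methods 1·2): 0.46 vs {0.09, 0.20} → pass.
Lon (methods 1·2): 0.49 vs {0.20, 0.09} → pass.
0 of 2 fail.

0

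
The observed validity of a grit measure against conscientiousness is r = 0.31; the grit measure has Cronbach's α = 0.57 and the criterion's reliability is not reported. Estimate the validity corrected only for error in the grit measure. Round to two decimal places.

Single correction: r_c = r_obs / √r_xx = 0.31 / √0.57 = 0.31 / 0.7550 ≈ 0.41.

0.41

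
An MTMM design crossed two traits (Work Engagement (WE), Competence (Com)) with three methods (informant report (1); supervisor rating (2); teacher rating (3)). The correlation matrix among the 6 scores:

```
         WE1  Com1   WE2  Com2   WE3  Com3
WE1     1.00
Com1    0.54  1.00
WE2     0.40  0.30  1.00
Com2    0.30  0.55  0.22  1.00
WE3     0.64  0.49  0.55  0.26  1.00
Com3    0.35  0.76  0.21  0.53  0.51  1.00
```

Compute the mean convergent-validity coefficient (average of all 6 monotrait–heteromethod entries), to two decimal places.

0.57

Convergent values: 0.40, 0.64, 0.55, 0.55, 0.76, 0.53; mean = 3.43/6 = 0.57.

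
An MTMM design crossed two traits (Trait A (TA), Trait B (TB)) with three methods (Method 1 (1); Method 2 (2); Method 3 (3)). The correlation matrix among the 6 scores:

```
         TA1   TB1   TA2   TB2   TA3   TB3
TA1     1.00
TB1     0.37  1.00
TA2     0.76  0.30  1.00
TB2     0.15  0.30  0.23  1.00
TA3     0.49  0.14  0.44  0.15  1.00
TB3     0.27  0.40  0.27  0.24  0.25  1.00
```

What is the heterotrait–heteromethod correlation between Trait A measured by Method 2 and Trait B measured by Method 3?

0.27

Different traits and methods: r(TA2, TB3) = 0.27.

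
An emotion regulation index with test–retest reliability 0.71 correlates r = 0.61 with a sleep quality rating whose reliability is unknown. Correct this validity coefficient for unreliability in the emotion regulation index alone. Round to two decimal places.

Single correction: r_c = r_obs / √r_xx = 0.61 / √0.71 = 0.61 / 0.8426 ≈ 0.72.

0.72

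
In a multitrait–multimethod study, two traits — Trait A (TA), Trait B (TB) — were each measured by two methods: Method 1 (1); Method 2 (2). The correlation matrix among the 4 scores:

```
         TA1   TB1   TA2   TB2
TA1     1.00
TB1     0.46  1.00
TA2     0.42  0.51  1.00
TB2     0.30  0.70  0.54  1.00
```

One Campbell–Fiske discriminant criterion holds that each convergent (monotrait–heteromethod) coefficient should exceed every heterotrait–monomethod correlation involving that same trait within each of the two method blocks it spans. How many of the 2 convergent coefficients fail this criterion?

1

Checking each validity diagonal entry against its comparison values:
TA (methods 1·2): 0.42 vs {0.46, 0.54} → fail.
TB (methods 1·2): 0.70 vs {0.46, 0.54} → pass.
1 of 2 fail.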